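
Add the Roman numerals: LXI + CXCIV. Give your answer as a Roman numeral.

LXI = 61
CXCIV = 194
61 + 194 = 255

CCLV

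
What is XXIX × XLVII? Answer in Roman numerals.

XXIX = 29
XLVII = 47
29 × 47 = 1363

MCCCLXIII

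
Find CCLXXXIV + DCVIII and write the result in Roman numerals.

CCLXXXIV = 284
DCVIII = 608
284 + 608 = 892

DCCCXCII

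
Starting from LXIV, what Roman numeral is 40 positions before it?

LXIV = 64
64 - 40 = 24

XXIV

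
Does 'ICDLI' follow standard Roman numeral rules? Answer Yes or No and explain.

'ICDLI': Invalid subtractive combination: IC

No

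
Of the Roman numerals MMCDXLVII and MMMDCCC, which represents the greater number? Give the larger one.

MMCDXLVII = 2447
MMMDCCC = 3800
3800 is larger

MMMDCCC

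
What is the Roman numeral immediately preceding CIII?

CIII = 103; previous is 102

CII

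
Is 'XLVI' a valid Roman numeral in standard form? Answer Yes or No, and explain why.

'XLVI': Check the rules: uses only the symbols I, V, X, L, C, D, M; no symbol is repeated more than three times in a row; V, L and D each appear at most once; the only place a smaller symbol precedes a larger one is the allowed subtractive pair XL, the symbol right after such a pair (if any) is smaller than the pair's first symbol, and otherwise the values never increase from left to right. Value: XL (40) + V (5) + I (1) = 46. So it is a valid standard Roman numeral.

Yes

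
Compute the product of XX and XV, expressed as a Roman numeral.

XX = 20
XV = 15
20 × 15 = 300

CCC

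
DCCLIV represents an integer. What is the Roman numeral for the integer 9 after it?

DCCLIV = 754
754 + 9 = 763

DCCLXIII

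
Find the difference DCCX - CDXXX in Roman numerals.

DCCX = 710
CDXXX = 430
710 - 430 = 280

CCLXXX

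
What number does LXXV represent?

LXXV: L=50, X=10, X=10, V=5
50 + 10 + 10 + 5 = 75

75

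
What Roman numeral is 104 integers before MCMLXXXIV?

MCMLXXXIV = 1984
1984 - 104 = 1880

MDCCCLXXX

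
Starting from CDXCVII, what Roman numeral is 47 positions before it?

CDXCVII = 497
497 - 47 = 450

CDL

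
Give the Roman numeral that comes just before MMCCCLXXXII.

MMCCCLXXXII = 2382; previous is 2381

MMCCCLXXXI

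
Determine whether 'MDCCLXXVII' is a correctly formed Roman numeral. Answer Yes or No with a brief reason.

'MDCCLXXVII': Check the rules: uses only the symbols I, V, X, L, C, D, M; no symbol is repeated more than three times in a row; V, L and D each appear at most once; no smaller symbol precedes a larger one (values never increase from left to right). Value: M (1000) + D (500) + C (100) + C (100) + L (50) + X (10) + X (10) + V (5) + I (1) + I (1) = 1777. So it is a valid standard Roman numeral.

Yes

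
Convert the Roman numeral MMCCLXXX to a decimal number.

MMCCLXXX: M=1000, M=1000, C=100, C=100, L=50, X=10, X=10, X=10
1000 + 1000 + 100 + 100 + 50 + 10 + 10 + 10 = 2280

2280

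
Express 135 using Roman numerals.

Convert 135 to Roman numerals:
  135 contains 1×100 (C)
  35 contains 3×10 (XXX)
  5 contains 1×5 (V)

CXXXV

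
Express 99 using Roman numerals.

Convert 99 to Roman numerals:
  99 contains 1×90 (XC)
  9 contains 1×9 (IX)

XCIX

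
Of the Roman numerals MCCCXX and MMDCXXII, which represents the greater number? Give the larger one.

MCCCXX = 1320
MMDCXXII = 2622
2622 is larger

MMDCXXII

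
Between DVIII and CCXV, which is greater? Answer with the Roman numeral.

DVIII = 508
CCXV = 215
508 is larger

DVIII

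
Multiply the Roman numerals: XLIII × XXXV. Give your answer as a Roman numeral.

XLIII = 43
XXXV = 35
43 × 35 = 1505

MDV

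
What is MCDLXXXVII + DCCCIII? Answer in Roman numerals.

MCDLXXXVII = 1487
DCCCIII = 803
1487 + 803 = 2290

MMCCXC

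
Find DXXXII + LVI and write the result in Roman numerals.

DXXXII = 532
LVI = 56
532 + 56 = 588

DLXXXVIII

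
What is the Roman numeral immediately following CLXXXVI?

CLXXXVI = 186; next is 187

CLXXXVII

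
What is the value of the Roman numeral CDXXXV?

CDXXXV: CD=400, X=10, X=10, X=10, V=5
400 + 10 + 10 + 10 + 5 = 435

435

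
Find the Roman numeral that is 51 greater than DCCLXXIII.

DCCLXXIII = 773
773 + 51 = 824

DCCCXXIV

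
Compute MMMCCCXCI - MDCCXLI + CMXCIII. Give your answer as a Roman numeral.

MMMCCCXCI = 3391, MDCCXLI = 1741, CMXCIII = 993
3391 - 1741 = 1650
1650 + 993 = 2643

MMDCXLIII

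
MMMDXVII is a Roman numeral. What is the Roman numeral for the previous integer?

MMMDXVII = 3517, so the previous integer is 3517 - 1 = 3516

MMMDXVI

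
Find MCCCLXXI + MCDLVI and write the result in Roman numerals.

MCCCLXXI = 1371
MCDLVI = 1456
1371 + 1456 = 2827

MMDCCCXXVII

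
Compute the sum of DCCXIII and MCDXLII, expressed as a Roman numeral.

DCCXIII = 713
MCDXLII = 1442
713 + 1442 = 2155

MMCLV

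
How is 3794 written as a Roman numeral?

Convert 3794 to Roman numerals:
  3794 contains 3×1000 (MMM)
  794 contains 1×500 (D)
  294 contains 2×100 (CC)
  94 contains 1×90 (XC)
  4 contains 1×4 (IV)

MMMDCCXCIV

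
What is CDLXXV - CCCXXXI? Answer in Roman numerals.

CDLXXV = 475
CCCXXXI = 331
475 - 331 = 144

CXLIV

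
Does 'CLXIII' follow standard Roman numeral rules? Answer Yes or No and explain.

'CLXIII': Check the rules: uses only the symbols I, V, X, L, C, D, M; no symbol is repeated more than three times in a row; V, L and D each appear at most once; no smaller symbol precedes a larger one (values never increase from left to right). Value: C (100) + L (50) + X (10) + I (1) + I (1) + I (1) = 163. So it is a valid standard Roman numeral.

Yes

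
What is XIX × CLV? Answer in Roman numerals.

XIX = 19
CLV = 155
19 × 155 = 2945

MMCMXLV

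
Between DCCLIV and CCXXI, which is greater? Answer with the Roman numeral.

DCCLIV = 754
CCXXI = 221
754 is larger

DCCLIV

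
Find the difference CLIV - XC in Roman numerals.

CLIV = 154
XC = 90
154 - 90 = 64

LXIV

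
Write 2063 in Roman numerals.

Convert 2063 to Roman numerals:
  2063 contains 2×1000 (MM)
  63 contains 1×50 (L)
  13 contains 1×10 (X)
  3 contains 3×1 (III)

MMLXIII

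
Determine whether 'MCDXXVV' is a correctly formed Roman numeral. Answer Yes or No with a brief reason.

'MCDXXVV': V should not appear more than once

No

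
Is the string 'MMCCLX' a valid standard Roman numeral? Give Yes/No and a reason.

'MMCCLX': Check the rules: uses only the symbols I, V, X, L, C, D, M; no symbol is repeated more than three times in a row; V, L and D each appear at most once; no smaller symbol precedes a larger one (values never increase from left to right). Value: M (1000) + M (1000) + C (100) + C (100) + L (50) + X (10) = 2260. So it is a valid standard Roman numeral.

Yes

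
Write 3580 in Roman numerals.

Convert 3580 to Roman numerals:
  3580 contains 3×1000 (MMM)
  580 contains 1×500 (D)
  80 contains 1×50 (L)
  30 contains 3×10 (XXX)

MMMDLXXX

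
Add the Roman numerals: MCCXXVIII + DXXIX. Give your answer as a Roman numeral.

MCCXXVIII = 1228
DXXIX = 529
1228 + 529 = 1757

MDCCLVII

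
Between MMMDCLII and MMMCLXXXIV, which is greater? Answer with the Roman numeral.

MMMDCLII = 3652
MMMCLXXXIV = 3184
3652 is larger

MMMDCLII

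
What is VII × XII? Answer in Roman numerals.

VII = 7
XII = 12
7 × 12 = 84

LXXXIV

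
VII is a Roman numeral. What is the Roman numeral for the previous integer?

VII = 7; previous is 6

VI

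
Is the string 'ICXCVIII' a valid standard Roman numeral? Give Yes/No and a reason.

'ICXCVIII': Invalid subtractive combination: IC

No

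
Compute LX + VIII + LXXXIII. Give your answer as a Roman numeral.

LX = 60, VIII = 8, LXXXIII = 83
60 + 8 = 68
68 + 83 = 151

CLI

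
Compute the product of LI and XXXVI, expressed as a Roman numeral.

LI = 51
XXXVI = 36
51 × 36 = 1836

MDCCCXXXVI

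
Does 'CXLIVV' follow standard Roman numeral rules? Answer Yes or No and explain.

'CXLIVV': V should not appear more than once

No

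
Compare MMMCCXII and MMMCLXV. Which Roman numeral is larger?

MMMCCXII = 3212
MMMCLXV = 3165
3212 is larger

MMMCCXII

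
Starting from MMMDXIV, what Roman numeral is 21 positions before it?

MMMDXIV = 3514
3514 - 21 = 3493

MMMCDXCIII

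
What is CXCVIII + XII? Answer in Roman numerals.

CXCVIII = 198
XII = 12
198 + 12 = 210

CCX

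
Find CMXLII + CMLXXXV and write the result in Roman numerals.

CMXLII = 942
CMLXXXV = 985
942 + 985 = 1927

MCMXXVII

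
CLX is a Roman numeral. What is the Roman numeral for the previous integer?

CLX = 160; previous is 159

CLIX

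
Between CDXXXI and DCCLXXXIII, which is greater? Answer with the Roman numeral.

CDXXXI = 431
DCCLXXXIII = 783
783 is larger

DCCLXXXIII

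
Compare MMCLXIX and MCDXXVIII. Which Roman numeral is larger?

MMCLXIX = 2169
MCDXXVIII = 1428
2169 is larger

MMCLXIX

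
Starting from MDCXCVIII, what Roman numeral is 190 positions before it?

MDCXCVIII = 1698
1698 - 190 = 1508

MDVIII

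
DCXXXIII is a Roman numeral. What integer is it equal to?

DCXXXIII: D=500, C=100, X=10, X=10, X=10, I=1, I=1, I=1
500 + 100 + 10 + 10 + 10 + 1 + 1 + 1 = 633

633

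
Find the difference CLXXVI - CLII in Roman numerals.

CLXXVI = 176
CLII = 152
176 - 152 = 24

XXIV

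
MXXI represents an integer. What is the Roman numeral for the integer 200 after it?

MXXI = 1021
1021 + 200 = 1221

MCCXXI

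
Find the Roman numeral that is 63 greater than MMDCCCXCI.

MMDCCCXCI = 2891
2891 + 63 = 2954

MMCMLIV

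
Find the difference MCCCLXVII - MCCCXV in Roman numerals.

MCCCLXVII = 1367
MCCCXV = 1315
1367 - 1315 = 52

LII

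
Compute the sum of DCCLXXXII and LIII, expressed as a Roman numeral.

DCCLXXXII = 782
LIII = 53
782 + 53 = 835

DCCCXXXV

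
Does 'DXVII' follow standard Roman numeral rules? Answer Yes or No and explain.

'DXVII': Check the rules: uses only the symbols I, V, X, L, C, D, M; no symbol is repeated more than three times in a row; V, L and D each appear at most once; no smaller symbol precedes a larger one (values never increase from left to right). Value: D (500) + X (10) + V (5) + I (1) + I (1) = 517. So it is a valid standard Roman numeral.

Yes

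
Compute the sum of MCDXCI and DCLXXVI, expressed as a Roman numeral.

MCDXCI = 1491
DCLXXVI = 676
1491 + 676 = 2167

MMCLXVII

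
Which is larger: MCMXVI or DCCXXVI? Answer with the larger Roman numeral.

MCMXVI = 1916
DCCXXVI = 726
1916 is larger

MCMXVI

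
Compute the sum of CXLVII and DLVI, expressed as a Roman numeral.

CXLVII = 147
DLVI = 556
147 + 556 = 703

DCCIII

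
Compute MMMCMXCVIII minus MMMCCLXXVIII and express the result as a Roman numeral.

MMMCMXCVIII = 3998
MMMCCLXXVIII = 3278
3998 - 3278 = 720

DCCXX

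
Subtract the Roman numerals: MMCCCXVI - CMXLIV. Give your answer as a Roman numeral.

MMCCCXVI = 2316
CMXLIV = 944
2316 - 944 = 1372

MCCCLXXII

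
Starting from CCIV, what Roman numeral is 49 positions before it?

CCIV = 204
204 - 49 = 155

CLV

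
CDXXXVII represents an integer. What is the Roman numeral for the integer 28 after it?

CDXXXVII = 437
437 + 28 = 465

CDLXV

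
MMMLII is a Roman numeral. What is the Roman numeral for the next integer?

MMMLII = 3052, so the next integer is 3052 + 1 = 3053

MMMLIII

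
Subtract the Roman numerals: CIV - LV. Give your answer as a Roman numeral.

CIV = 104
LV = 55
104 - 55 = 49

XLIX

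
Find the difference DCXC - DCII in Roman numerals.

DCXC = 690
DCII = 602
690 - 602 = 88

LXXXVIII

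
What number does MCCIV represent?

MCCIV: M=1000, C=100, C=100, IV=4
1000 + 100 + 100 + 4 = 1204

1204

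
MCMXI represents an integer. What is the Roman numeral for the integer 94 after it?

MCMXI = 1911
1911 + 94 = 2005

MMV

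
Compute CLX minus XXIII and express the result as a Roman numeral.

CLX = 160
XXIII = 23
160 - 23 = 137

CXXXVII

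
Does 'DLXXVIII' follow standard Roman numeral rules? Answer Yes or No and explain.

'DLXXVIII': Check the rules: uses only the symbols I, V, X, L, C, D, M; no symbol is repeated more than three times in a row; V, L and D each appear at most once; no smaller symbol precedes a larger one (values never increase from left to right). Value: D (500) + L (50) + X (10) + X (10) + V (5) + I (1) + I (1) + I (1) = 578. So it is a valid standard Roman numeral.

Yes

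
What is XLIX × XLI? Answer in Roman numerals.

XLIX = 49
XLI = 41
49 × 41 = 2009

MMIX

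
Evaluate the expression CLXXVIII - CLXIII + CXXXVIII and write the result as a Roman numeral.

CLXXVIII = 178, CLXIII = 163, CXXXVIII = 138
178 - 163 = 15
15 + 138 = 153

CLIII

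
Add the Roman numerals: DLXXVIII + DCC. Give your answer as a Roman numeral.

DLXXVIII = 578
DCC = 700
578 + 700 = 1278

MCCLXXVIII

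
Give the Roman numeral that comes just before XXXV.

XXXV = 35, so the previous integer is 35 - 1 = 34

XXXIV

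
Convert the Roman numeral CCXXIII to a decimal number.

CCXXIII: C=100, C=100, X=10, X=10, I=1, I=1, I=1
100 + 100 + 10 + 10 + 1 + 1 + 1 = 223

223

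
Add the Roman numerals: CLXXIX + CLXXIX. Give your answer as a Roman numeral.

CLXXIX = 179
CLXXIX = 179
179 + 179 = 358

CCCLVIII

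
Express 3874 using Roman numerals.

Convert 3874 to Roman numerals:
  3874 contains 3×1000 (MMM)
  874 contains 1×500 (D)
  374 contains 3×100 (CCC)
  74 contains 1×50 (L)
  24 contains 2×10 (XX)
  4 contains 1×4 (IV)

MMMDCCCLXXIV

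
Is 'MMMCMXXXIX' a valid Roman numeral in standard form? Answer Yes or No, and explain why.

'MMMCMXXXIX': Check the rules: uses only the symbols I, V, X, L, C, D, M; no symbol is repeated more than three times in a row; V, L and D each appear at most once; the only places a smaller symbol precedes a larger one are the allowed subtractive pairs CM, IX, the symbol right after such a pair (if any) is smaller than the pair's first symbol, and otherwise the values never increase from left to right. Value: M (1000) + M (1000) + M (1000) + CM (900) + X (10) + X (10) + X (10) + IX (9) = 3939. So it is a valid standard Roman numeral.

Yes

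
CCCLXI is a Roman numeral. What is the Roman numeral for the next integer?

CCCLXI = 361, so the next integer is 361 + 1 = 362

CCCLXII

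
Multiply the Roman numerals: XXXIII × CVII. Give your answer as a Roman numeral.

XXXIII = 33
CVII = 107
33 × 107 = 3531

MMMDXXXI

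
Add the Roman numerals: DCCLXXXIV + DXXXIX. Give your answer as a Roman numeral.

DCCLXXXIV = 784
DXXXIX = 539
784 + 539 = 1323

MCCCXXIII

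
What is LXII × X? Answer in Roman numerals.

LXII = 62
X = 10
62 × 10 = 620

DCXX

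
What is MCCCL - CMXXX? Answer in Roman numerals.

MCCCL = 1350
CMXXX = 930
1350 - 930 = 420

CDXX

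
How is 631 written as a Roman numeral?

Convert 631 to Roman numerals:
  631 contains 1×500 (D)
  131 contains 1×100 (C)
  31 contains 3×10 (XXX)
  1 contains 1×1 (I)

DCXXXI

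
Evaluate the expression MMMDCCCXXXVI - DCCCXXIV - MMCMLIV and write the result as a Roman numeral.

MMMDCCCXXXVI = 3836, DCCCXXIV = 824, MMCMLIV = 2954
3836 - 824 = 3012
3012 - 2954 = 58

LVIII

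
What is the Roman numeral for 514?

Convert 514 to Roman numerals:
  514 contains 1×500 (D)
  14 contains 1×10 (X)
  4 contains 1×4 (IV)

DXIV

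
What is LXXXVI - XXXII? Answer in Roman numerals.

LXXXVI = 86
XXXII = 32
86 - 32 = 54

LIV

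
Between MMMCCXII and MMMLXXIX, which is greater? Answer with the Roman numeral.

MMMCCXII = 3212
MMMLXXIX = 3079
3212 is larger

MMMCCXII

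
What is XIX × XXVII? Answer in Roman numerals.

XIX = 19
XXVII = 27
19 × 27 = 513

DXIII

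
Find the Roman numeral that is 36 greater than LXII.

LXII = 62
62 + 36 = 98

XCVIII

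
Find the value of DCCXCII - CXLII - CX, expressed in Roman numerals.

DCCXCII = 792, CXLII = 142, CX = 110
792 - 142 = 650
650 - 110 = 540

DXL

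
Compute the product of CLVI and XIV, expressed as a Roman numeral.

CLVI = 156
XIV = 14
156 × 14 = 2184

MMCLXXXIV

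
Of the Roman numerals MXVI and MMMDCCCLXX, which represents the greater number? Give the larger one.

MXVI = 1016
MMMDCCCLXX = 3870
3870 is larger

MMMDCCCLXX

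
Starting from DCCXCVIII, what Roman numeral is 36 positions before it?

DCCXCVIII = 798
798 - 36 = 762

DCCLXII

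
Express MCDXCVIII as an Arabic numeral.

MCDXCVIII: M=1000, CD=400, XC=90, V=5, I=1, I=1, I=1
1000 + 400 + 90 + 5 + 1 + 1 + 1 = 1498

1498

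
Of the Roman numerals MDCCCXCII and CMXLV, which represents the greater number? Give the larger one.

MDCCCXCII = 1892
CMXLV = 945
1892 is larger

MDCCCXCII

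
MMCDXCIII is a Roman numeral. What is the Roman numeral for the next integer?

MMCDXCIII = 2493, so the next integer is 2493 + 1 = 2494

MMCDXCIV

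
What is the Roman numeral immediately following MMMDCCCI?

MMMDCCCI = 3801; next is 3802

MMMDCCCII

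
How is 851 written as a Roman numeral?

Convert 851 to Roman numerals:
  851 contains 1×500 (D)
  351 contains 3×100 (CCC)
  51 contains 1×50 (L)
  1 contains 1×1 (I)

DCCCLI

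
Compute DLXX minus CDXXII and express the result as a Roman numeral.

DLXX = 570
CDXXII = 422
570 - 422 = 148

CXLVIII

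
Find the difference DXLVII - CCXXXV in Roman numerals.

DXLVII = 547
CCXXXV = 235
547 - 235 = 312

CCCXII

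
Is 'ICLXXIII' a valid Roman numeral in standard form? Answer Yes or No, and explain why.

'ICLXXIII': Invalid subtractive combination: IC

No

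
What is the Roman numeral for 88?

Convert 88 to Roman numerals:
  88 contains 1×50 (L)
  38 contains 3×10 (XXX)
  8 contains 1×5 (V)
  3 contains 3×1 (III)

LXXXVIII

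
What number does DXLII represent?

DXLII: D=500, XL=40, I=1, I=1
500 + 40 + 1 + 1 = 542

542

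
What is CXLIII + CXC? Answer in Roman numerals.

CXLIII = 143
CXC = 190
143 + 190 = 333

CCCXXXIII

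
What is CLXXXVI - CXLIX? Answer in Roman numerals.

CLXXXVI = 186
CXLIX = 149
186 - 149 = 37

XXXVII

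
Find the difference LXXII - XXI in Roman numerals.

LXXII = 72
XXI = 21
72 - 21 = 51

LI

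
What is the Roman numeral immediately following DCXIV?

DCXIV = 614, so the next integer is 614 + 1 = 615

DCXV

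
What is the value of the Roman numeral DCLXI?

DCLXI: D=500, C=100, L=50, X=10, I=1
500 + 100 + 50 + 10 + 1 = 661

661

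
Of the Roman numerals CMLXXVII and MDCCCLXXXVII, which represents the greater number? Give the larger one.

CMLXXVII = 977
MDCCCLXXXVII = 1887
1887 is larger

MDCCCLXXXVII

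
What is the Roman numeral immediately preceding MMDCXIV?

MMDCXIV = 2614, so the previous integer is 2614 - 1 = 2613

MMDCXIII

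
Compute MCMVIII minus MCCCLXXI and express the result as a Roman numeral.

MCMVIII = 1908
MCCCLXXI = 1371
1908 - 1371 = 537

DXXXVII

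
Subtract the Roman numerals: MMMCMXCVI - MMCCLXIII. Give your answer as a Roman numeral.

MMMCMXCVI = 3996
MMCCLXIII = 2263
3996 - 2263 = 1733

MDCCXXXIII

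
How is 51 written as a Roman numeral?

Convert 51 to Roman numerals:
  51 contains 1×50 (L)
  1 contains 1×1 (I)

LI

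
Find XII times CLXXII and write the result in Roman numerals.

XII = 12
CLXXII = 172
12 × 172 = 2064

MMLXIV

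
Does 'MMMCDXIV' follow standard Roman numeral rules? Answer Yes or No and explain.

'MMMCDXIV': Check the rules: uses only the symbols I, V, X, L, C, D, M; no symbol is repeated more than three times in a row; V, L and D each appear at most once; the only places a smaller symbol precedes a larger one are the allowed subtractive pairs CD, IV, the symbol right after such a pair (if any) is smaller than the pair's first symbol, and otherwise the values never increase from left to right. Value: M (1000) + M (1000) + M (1000) + CD (400) + X (10) + IV (4) = 3414. So it is a valid standard Roman numeral.

Yes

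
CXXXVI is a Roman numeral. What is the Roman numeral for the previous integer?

CXXXVI = 136, so the previous integer is 136 - 1 = 135

CXXXV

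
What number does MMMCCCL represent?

MMMCCCL: M=1000, M=1000, M=1000, C=100, C=100, C=100, L=50
1000 + 1000 + 1000 + 100 + 100 + 100 + 50 = 3350

3350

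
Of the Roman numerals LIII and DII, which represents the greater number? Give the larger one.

LIII = 53
DII = 502
502 is larger

DII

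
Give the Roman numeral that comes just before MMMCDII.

MMMCDII = 3402; previous is 3401

MMMCDI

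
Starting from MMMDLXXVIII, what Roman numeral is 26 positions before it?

MMMDLXXVIII = 3578
3578 - 26 = 3552

MMMDLII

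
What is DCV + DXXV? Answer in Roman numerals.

DCV = 605
DXXV = 525
605 + 525 = 1130

MCXXX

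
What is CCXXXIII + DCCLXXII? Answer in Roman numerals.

CCXXXIII = 233
DCCLXXII = 772
233 + 772 = 1005

MV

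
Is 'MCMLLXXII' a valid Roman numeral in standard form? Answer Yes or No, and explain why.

'MCMLLXXII': L should not appear more than once

No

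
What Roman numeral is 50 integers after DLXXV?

DLXXV = 575
575 + 50 = 625

DCXXV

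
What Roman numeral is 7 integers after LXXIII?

LXXIII = 73
73 + 7 = 80

LXXX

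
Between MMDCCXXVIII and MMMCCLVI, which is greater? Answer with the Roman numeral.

MMDCCXXVIII = 2728
MMMCCLVI = 3256
3256 is larger

MMMCCLVI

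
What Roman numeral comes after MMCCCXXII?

MMCCCXXII = 2322; next is 2323

MMCCCXXIII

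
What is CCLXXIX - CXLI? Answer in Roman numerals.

CCLXXIX = 279
CXLI = 141
279 - 141 = 138

CXXXVIII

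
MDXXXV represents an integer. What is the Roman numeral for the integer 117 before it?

MDXXXV = 1535
1535 - 117 = 1418

MCDXVIII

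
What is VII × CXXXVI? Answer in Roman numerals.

VII = 7
CXXXVI = 136
7 × 136 = 952

CMLII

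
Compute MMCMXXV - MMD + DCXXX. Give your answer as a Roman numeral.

MMCMXXV = 2925, MMD = 2500, DCXXX = 630
2925 - 2500 = 425
425 + 630 = 1055

MLV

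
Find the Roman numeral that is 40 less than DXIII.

DXIII = 513
513 - 40 = 473

CDLXXIII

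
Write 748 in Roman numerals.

Convert 748 to Roman numerals:
  748 contains 1×500 (D)
  248 contains 2×100 (CC)
  48 contains 1×40 (XL)
  8 contains 1×5 (V)
  3 contains 3×1 (III)

DCCXLVIII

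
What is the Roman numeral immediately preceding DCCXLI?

DCCXLI = 741, so the previous integer is 741 - 1 = 740

DCCXL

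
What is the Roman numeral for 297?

Convert 297 to Roman numerals:
  297 contains 2×100 (CC)
  97 contains 1×90 (XC)
  7 contains 1×5 (V)
  2 contains 2×1 (II)

CCXCVII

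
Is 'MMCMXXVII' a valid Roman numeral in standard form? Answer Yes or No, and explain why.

'MMCMXXVII': Check the rules: uses only the symbols I, V, X, L, C, D, M; no symbol is repeated more than three times in a row; V, L and D each appear at most once; the only place a smaller symbol precedes a larger one is the allowed subtractive pair CM, the symbol right after such a pair (if any) is smaller than the pair's first symbol, and otherwise the values never increase from left to right. Value: M (1000) + M (1000) + CM (900) + X (10) + X (10) + V (5) + I (1) + I (1) = 2927. So it is a valid standard Roman numeral.

Yes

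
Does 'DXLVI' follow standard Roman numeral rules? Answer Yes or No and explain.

'DXLVI': Check the rules: uses only the symbols I, V, X, L, C, D, M; no symbol is repeated more than three times in a row; V, L and D each appear at most once; the only place a smaller symbol precedes a larger one is the allowed subtractive pair XL, the symbol right after such a pair (if any) is smaller than the pair's first symbol, and otherwise the values never increase from left to right. Value: D (500) + XL (40) + V (5) + I (1) = 546. So it is a valid standard Roman numeral.

Yes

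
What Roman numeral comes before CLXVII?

CLXVII = 167; previous is 166

CLXVI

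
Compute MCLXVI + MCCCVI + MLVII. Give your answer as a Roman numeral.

MCLXVI = 1166, MCCCVI = 1306, MLVII = 1057
1166 + 1306 = 2472
2472 + 1057 = 3529

MMMDXXIX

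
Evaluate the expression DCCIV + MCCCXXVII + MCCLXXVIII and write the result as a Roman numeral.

DCCIV = 704, MCCCXXVII = 1327, MCCLXXVIII = 1278
704 + 1327 = 2031
2031 + 1278 = 3309

MMMCCCIX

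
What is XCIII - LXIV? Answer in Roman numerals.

XCIII = 93
LXIV = 64
93 - 64 = 29

XXIX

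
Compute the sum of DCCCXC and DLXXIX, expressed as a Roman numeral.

DCCCXC = 890
DLXXIX = 579
890 + 579 = 1469

MCDLXIX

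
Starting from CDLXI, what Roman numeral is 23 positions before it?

CDLXI = 461
461 - 23 = 438

CDXXXVIII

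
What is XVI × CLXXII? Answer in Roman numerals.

XVI = 16
CLXXII = 172
16 × 172 = 2752

MMDCCLII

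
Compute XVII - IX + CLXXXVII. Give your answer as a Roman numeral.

XVII = 17, IX = 9, CLXXXVII = 187
17 - 9 = 8
8 + 187 = 195

CXCV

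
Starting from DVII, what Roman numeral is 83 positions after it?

DVII = 507
507 + 83 = 590

DXC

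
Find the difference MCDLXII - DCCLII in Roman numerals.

MCDLXII = 1462
DCCLII = 752
1462 - 752 = 710

DCCX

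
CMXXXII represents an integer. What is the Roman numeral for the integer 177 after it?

CMXXXII = 932
932 + 177 = 1109

MCIX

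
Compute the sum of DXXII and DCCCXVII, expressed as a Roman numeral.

DXXII = 522
DCCCXVII = 817
522 + 817 = 1339

MCCCXXXIX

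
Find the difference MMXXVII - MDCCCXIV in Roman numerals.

MMXXVII = 2027
MDCCCXIV = 1814
2027 - 1814 = 213

CCXIII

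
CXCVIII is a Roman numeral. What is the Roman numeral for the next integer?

CXCVIII = 198; next is 199

CXCIX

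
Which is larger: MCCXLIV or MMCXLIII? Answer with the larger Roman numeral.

MCCXLIV = 1244
MMCXLIII = 2143
2143 is larger

MMCXLIII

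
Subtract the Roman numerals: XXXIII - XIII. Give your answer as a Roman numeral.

XXXIII = 33
XIII = 13
33 - 13 = 20

XX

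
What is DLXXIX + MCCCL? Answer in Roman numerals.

DLXXIX = 579
MCCCL = 1350
579 + 1350 = 1929

MCMXXIX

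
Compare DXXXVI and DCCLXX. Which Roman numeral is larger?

DXXXVI = 536
DCCLXX = 770
770 is larger

DCCLXX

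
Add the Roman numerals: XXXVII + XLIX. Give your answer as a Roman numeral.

XXXVII = 37
XLIX = 49
37 + 49 = 86

LXXXVI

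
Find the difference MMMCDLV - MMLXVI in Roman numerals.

MMMCDLV = 3455
MMLXVI = 2066
3455 - 2066 = 1389

MCCCLXXXIX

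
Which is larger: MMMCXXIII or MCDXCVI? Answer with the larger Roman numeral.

MMMCXXIII = 3123
MCDXCVI = 1496
3123 is larger

MMMCXXIII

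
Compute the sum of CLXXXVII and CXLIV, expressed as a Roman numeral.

CLXXXVII = 187
CXLIV = 144
187 + 144 = 331

CCCXXXI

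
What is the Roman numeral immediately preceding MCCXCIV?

MCCXCIV = 1294; previous is 1293

MCCXCIII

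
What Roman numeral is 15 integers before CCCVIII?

CCCVIII = 308
308 - 15 = 293

CCXCIII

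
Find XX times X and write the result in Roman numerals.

XX = 20
X = 10
20 × 10 = 200

CC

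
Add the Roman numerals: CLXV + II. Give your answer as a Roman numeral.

CLXV = 165
II = 2
165 + 2 = 167

CLXVII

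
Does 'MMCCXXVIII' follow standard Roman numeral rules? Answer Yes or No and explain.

'MMCCXXVIII': Check the rules: uses only the symbols I, V, X, L, C, D, M; no symbol is repeated more than three times in a row; V, L and D each appear at most once; no smaller symbol precedes a larger one (values never increase from left to right). Value: M (1000) + M (1000) + C (100) + C (100) + X (10) + X (10) + V (5) + I (1) + I (1) + I (1) = 2228. So it is a valid standard Roman numeral.

Yes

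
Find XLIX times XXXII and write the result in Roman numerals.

XLIX = 49
XXXII = 32
49 × 32 = 1568

MDLXVIII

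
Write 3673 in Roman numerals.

Convert 3673 to Roman numerals:
  3673 contains 3×1000 (MMM)
  673 contains 1×500 (D)
  173 contains 1×100 (C)
  73 contains 1×50 (L)
  23 contains 2×10 (XX)
  3 contains 3×1 (III)

MMMDCLXXIII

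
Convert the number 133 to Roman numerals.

Convert 133 to Roman numerals:
  133 contains 1×100 (C)
  33 contains 3×10 (XXX)
  3 contains 3×1 (III)

CXXXIII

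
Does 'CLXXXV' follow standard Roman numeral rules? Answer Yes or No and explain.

'CLXXXV': Check the rules: uses only the symbols I, V, X, L, C, D, M; no symbol is repeated more than three times in a row; V, L and D each appear at most once; no smaller symbol precedes a larger one (values never increase from left to right). Value: C (100) + L (50) + X (10) + X (10) + X (10) + V (5) = 185. So it is a valid standard Roman numeral.

Yes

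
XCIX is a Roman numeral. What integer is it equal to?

XCIX: XC=90, IX=9
90 + 9 = 99

99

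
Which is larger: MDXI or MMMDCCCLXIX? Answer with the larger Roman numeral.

MDXI = 1511
MMMDCCCLXIX = 3869
3869 is larger

MMMDCCCLXIX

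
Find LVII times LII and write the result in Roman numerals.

LVII = 57
LII = 52
57 × 52 = 2964

MMCMLXIV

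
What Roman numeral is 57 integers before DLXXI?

DLXXI = 571
571 - 57 = 514

DXIV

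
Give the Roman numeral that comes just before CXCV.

CXCV = 195, so the previous integer is 195 - 1 = 194

CXCIV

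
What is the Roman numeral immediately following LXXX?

LXXX = 80, so the next integer is 80 + 1 = 81

LXXXI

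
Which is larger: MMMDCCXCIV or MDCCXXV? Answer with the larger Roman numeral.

MMMDCCXCIV = 3794
MDCCXXV = 1725
3794 is larger

MMMDCCXCIV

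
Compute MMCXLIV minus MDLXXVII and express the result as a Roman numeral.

MMCXLIV = 2144
MDLXXVII = 1577
2144 - 1577 = 567

DLXVII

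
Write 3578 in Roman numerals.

Convert 3578 to Roman numerals:
  3578 contains 3×1000 (MMM)
  578 contains 1×500 (D)
  78 contains 1×50 (L)
  28 contains 2×10 (XX)
  8 contains 1×5 (V)
  3 contains 3×1 (III)

MMMDLXXVIII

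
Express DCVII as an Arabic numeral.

DCVII: D=500, C=100, V=5, I=1, I=1
500 + 100 + 5 + 1 + 1 = 607

607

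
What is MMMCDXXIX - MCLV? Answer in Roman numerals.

MMMCDXXIX = 3429
MCLV = 1155
3429 - 1155 = 2274

MMCCLXXIV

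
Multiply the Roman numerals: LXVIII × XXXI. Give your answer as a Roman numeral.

LXVIII = 68
XXXI = 31
68 × 31 = 2108

MMCVIII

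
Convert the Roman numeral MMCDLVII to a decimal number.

MMCDLVII: M=1000, M=1000, CD=400, L=50, V=5, I=1, I=1
1000 + 1000 + 400 + 50 + 5 + 1 + 1 = 2457

2457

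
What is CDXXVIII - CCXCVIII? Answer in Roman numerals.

CDXXVIII = 428
CCXCVIII = 298
428 - 298 = 130

CXXX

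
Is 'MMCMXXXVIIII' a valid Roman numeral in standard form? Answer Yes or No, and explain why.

'MMCMXXXVIIII': More than 3 consecutive I's

No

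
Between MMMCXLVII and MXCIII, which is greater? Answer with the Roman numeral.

MMMCXLVII = 3147
MXCIII = 1093
3147 is larger

MMMCXLVII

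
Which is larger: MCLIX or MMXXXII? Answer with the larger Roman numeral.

MCLIX = 1159
MMXXXII = 2032
2032 is larger

MMXXXII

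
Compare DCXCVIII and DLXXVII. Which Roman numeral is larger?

DCXCVIII = 698
DLXXVII = 577
698 is larger

DCXCVIII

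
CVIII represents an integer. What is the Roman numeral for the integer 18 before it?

CVIII = 108
108 - 18 = 90

XC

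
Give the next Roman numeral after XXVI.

XXVI = 26, so the next integer is 26 + 1 = 27

XXVII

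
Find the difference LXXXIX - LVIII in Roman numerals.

LXXXIX = 89
LVIII = 58
89 - 58 = 31

XXXI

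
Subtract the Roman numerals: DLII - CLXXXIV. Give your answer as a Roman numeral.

DLII = 552
CLXXXIV = 184
552 - 184 = 368

CCCLXVIII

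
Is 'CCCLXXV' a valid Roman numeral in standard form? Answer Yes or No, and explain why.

'CCCLXXV': Check the rules: uses only the symbols I, V, X, L, C, D, M; no symbol is repeated more than three times in a row; V, L and D each appear at most once; no smaller symbol precedes a larger one (values never increase from left to right). Value: C (100) + C (100) + C (100) + L (50) + X (10) + X (10) + V (5) = 375. So it is a valid standard Roman numeral.

Yes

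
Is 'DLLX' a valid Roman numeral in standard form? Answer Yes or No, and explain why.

'DLLX': L should not appear more than once

No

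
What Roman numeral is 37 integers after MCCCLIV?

MCCCLIV = 1354
1354 + 37 = 1391

MCCCXCI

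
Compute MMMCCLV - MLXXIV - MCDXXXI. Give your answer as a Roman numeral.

MMMCCLV = 3255, MLXXIV = 1074, MCDXXXI = 1431
3255 - 1074 = 2181
2181 - 1431 = 750

DCCL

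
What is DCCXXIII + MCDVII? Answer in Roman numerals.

DCCXXIII = 723
MCDVII = 1407
723 + 1407 = 2130

MMCXXX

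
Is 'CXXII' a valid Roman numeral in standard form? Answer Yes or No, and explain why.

'CXXII': Check the rules: uses only the symbols I, V, X, L, C, D, M; no symbol is repeated more than three times in a row; V, L and D each appear at most once; no smaller symbol precedes a larger one (values never increase from left to right). Value: C (100) + X (10) + X (10) + I (1) + I (1) = 122. So it is a valid standard Roman numeral.

Yes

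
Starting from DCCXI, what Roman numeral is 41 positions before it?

DCCXI = 711
711 - 41 = 670

DCLXX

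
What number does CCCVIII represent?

CCCVIII: C=100, C=100, C=100, V=5, I=1, I=1, I=1
100 + 100 + 100 + 5 + 1 + 1 + 1 = 308

308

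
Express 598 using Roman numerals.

Convert 598 to Roman numerals:
  598 contains 1×500 (D)
  98 contains 1×90 (XC)
  8 contains 1×5 (V)
  3 contains 3×1 (III)

DXCVIII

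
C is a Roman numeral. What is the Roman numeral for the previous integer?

C = 100; previous is 99

XCIX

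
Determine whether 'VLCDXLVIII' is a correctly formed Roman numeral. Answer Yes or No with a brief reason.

'VLCDXLVIII': V should not appear more than once

No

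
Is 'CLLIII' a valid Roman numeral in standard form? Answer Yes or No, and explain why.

'CLLIII': L should not appear more than once

No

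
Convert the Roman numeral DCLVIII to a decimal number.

DCLVIII: D=500, C=100, L=50, V=5, I=1, I=1, I=1
500 + 100 + 50 + 5 + 1 + 1 + 1 = 658

658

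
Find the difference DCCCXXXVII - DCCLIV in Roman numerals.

DCCCXXXVII = 837
DCCLIV = 754
837 - 754 = 83

LXXXIII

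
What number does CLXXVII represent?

CLXXVII: C=100, L=50, X=10, X=10, V=5, I=1, I=1
100 + 50 + 10 + 10 + 5 + 1 + 1 = 177

177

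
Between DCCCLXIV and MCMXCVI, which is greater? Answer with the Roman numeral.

DCCCLXIV = 864
MCMXCVI = 1996
1996 is larger

MCMXCVI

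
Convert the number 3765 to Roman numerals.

Convert 3765 to Roman numerals:
  3765 contains 3×1000 (MMM)
  765 contains 1×500 (D)
  265 contains 2×100 (CC)
  65 contains 1×50 (L)
  15 contains 1×10 (X)
  5 contains 1×5 (V)

MMMDCCLXV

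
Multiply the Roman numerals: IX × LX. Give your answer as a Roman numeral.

IX = 9
LX = 60
9 × 60 = 540

DXL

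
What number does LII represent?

LII: L=50, I=1, I=1
50 + 1 + 1 = 52

52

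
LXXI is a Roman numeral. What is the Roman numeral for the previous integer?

LXXI = 71; previous is 70

LXX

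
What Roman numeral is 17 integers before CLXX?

CLXX = 170
170 - 17 = 153

CLIII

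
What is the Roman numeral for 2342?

Convert 2342 to Roman numerals:
  2342 contains 2×1000 (MM)
  342 contains 3×100 (CCC)
  42 contains 1×40 (XL)
  2 contains 2×1 (II)

MMCCCXLII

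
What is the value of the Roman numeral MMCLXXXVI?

MMCLXXXVI: M=1000, M=1000, C=100, L=50, X=10, X=10, X=10, V=5, I=1
1000 + 1000 + 100 + 50 + 10 + 10 + 10 + 5 + 1 = 2186

2186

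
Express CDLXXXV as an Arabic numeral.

CDLXXXV: CD=400, L=50, X=10, X=10, X=10, V=5
400 + 50 + 10 + 10 + 10 + 5 = 485

485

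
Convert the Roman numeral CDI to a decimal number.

CDI: CD=400, I=1
400 + 1 = 401

401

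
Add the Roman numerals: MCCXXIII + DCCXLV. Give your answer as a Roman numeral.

MCCXXIII = 1223
DCCXLV = 745
1223 + 745 = 1968

MCMLXVIII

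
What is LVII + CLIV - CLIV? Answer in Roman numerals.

LVII = 57, CLIV = 154, CLIV = 154
57 + 154 = 211
211 - 154 = 57

LVII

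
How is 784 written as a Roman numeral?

Convert 784 to Roman numerals:
  784 contains 1×500 (D)
  284 contains 2×100 (CC)
  84 contains 1×50 (L)
  34 contains 3×10 (XXX)
  4 contains 1×4 (IV)

DCCLXXXIV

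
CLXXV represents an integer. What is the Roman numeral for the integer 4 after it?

CLXXV = 175
175 + 4 = 179

CLXXIX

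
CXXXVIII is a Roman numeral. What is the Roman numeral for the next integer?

CXXXVIII = 138, so the next integer is 138 + 1 = 139

CXXXIX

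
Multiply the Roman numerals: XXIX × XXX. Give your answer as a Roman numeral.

XXIX = 29
XXX = 30
29 × 30 = 870

DCCCLXX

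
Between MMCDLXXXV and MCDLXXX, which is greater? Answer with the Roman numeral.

MMCDLXXXV = 2485
MCDLXXX = 1480
2485 is larger

MMCDLXXXV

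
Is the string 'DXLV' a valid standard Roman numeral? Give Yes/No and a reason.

'DXLV': Check the rules: uses only the symbols I, V, X, L, C, D, M; no symbol is repeated more than three times in a row; V, L and D each appear at most once; the only place a smaller symbol precedes a larger one is the allowed subtractive pair XL, the symbol right after such a pair (if any) is smaller than the pair's first symbol, and otherwise the values never increase from left to right. Value: D (500) + XL (40) + V (5) = 545. So it is a valid standard Roman numeral.

Yes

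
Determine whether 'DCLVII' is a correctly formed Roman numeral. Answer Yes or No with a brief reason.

'DCLVII': Check the rules: uses only the symbols I, V, X, L, C, D, M; no symbol is repeated more than three times in a row; V, L and D each appear at most once; no smaller symbol precedes a larger one (values never increase from left to right). Value: D (500) + C (100) + L (50) + V (5) + I (1) + I (1) = 657. So it is a valid standard Roman numeral.

Yes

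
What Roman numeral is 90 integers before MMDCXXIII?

MMDCXXIII = 2623
2623 - 90 = 2533

MMDXXXIII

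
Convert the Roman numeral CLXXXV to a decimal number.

CLXXXV: C=100, L=50, X=10, X=10, X=10, V=5
100 + 50 + 10 + 10 + 10 + 5 = 185

185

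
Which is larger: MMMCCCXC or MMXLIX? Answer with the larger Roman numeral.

MMMCCCXC = 3390
MMXLIX = 2049
3390 is larger

MMMCCCXC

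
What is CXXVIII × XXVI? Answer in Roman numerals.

CXXVIII = 128
XXVI = 26
128 × 26 = 3328

MMMCCCXXVIII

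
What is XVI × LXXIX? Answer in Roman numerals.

XVI = 16
LXXIX = 79
16 × 79 = 1264

MCCLXIV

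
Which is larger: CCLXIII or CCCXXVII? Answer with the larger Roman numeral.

CCLXIII = 263
CCCXXVII = 327
327 is larger

CCCXXVII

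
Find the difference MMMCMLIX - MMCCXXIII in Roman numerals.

MMMCMLIX = 3959
MMCCXXIII = 2223
3959 - 2223 = 1736

MDCCXXXVI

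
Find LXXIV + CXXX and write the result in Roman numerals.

LXXIV = 74
CXXX = 130
74 + 130 = 204

CCIV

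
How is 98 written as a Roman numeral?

Convert 98 to Roman numerals:
  98 contains 1×90 (XC)
  8 contains 1×5 (V)
  3 contains 3×1 (III)

XCVIII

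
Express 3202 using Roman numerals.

Convert 3202 to Roman numerals:
  3202 contains 3×1000 (MMM)
  202 contains 2×100 (CC)
  2 contains 2×1 (II)

MMMCCII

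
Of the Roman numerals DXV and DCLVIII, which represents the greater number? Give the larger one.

DXV = 515
DCLVIII = 658
658 is larger

DCLVIII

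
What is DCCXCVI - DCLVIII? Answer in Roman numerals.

DCCXCVI = 796
DCLVIII = 658
796 - 658 = 138

CXXXVIII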